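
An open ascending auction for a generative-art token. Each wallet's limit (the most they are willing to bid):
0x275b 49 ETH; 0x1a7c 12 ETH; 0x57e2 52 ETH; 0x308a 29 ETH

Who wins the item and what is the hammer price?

Open ascending-bid auction: the price rises until one bidder remains; the winner pays the price at which the last rival dropped out.
Limits ranked: 52 (0x57e2) > 49 (0x275b) > 29 (0x308a) > 12 (0x1a7c)
Once the price passes 49 ETH, only 0x57e2 is left; the hammer falls at 0x275b's limit of 49 ETH.

0x57e2 wins at 49 ETH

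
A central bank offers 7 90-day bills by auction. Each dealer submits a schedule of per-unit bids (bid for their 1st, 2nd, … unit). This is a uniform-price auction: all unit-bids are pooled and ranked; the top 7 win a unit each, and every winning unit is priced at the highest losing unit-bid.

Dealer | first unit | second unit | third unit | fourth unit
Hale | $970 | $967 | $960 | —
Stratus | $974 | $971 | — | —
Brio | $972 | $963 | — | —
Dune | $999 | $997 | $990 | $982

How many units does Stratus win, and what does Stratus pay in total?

Pooled unit-bids ranked (top 7): 999 (Dune-1), 997 (Dune-2), 990 (Dune-3), 982 (Dune-4), 974 (Stratus-1), 972 (Brio-1), 971 (Stratus-2)
First bid not allocated: $970.
Stratus wins 2 unit(s) at $970 each.

Stratus: 2 units, pays $1,940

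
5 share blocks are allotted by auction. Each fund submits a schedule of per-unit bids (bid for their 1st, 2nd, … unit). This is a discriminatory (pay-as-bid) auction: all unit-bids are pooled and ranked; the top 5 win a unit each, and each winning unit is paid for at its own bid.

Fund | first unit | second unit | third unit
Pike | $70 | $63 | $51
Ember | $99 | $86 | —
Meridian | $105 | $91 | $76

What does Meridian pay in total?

Pooled unit-bids ranked (top 5): 105 (Meridian-1), 99 (Ember-1), 91 (Meridian-2), 86 (Ember-2), 76 (Meridian-3)
Next rejected bid: $70 (not a price — pay-as-bid).
Meridian's winning unit-bids: 105 + 91 + 76 = $272.

Meridian pays $272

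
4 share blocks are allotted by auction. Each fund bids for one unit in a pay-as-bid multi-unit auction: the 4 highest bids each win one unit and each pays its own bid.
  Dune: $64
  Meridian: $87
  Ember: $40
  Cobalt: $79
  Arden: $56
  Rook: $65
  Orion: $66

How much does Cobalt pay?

Bids ranked high→low: 87 (Meridian), 79 (Cobalt), 66 (Orion), 65 (Rook), 64 (Dune), 56 (Arden), …
Top 4: Meridian, Cobalt, Orion, Rook.
Cobalt wins → own bid $79.

Cobalt pays $79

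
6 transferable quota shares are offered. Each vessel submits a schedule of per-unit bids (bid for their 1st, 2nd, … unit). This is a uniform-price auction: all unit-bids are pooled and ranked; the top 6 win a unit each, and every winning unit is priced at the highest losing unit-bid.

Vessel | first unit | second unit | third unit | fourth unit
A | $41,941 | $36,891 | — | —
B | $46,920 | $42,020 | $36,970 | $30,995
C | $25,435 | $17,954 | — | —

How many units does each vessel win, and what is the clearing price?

A 2, B 4; clearing price $25,435

Pooled unit-bids ranked (top 6): 46,920 (B-1), 42,020 (B-2), 41,941 (A-1), 36,970 (B-3), 36,891 (A-2), 30,995 (B-4)
First bid not allocated: $25,435.
Allocation: A 2, B 4.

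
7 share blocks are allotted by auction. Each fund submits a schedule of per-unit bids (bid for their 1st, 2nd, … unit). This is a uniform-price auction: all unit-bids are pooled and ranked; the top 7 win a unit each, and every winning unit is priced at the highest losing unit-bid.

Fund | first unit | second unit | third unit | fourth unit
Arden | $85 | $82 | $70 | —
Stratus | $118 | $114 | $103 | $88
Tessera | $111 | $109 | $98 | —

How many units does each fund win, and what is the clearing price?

Stratus 4, Tessera 3; clearing price $85

Pooled unit-bids ranked (top 7): 118 (Stratus-1), 114 (Stratus-2), 111 (Tessera-1), 109 (Tessera-2), 103 (Stratus-3), 98 (Tessera-3), 88 (Stratus-4)
Highest rejected unit-bid = $85.
Allocation: Stratus 4, Tessera 3.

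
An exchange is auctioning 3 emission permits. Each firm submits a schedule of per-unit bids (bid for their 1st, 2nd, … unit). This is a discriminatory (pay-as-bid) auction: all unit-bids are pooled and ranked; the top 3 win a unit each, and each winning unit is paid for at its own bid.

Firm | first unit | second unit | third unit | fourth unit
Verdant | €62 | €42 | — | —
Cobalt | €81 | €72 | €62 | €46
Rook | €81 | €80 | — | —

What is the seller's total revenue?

Merging the schedules and taking the best 3: 81 (Cobalt-1), 81 (Rook-1), 80 (Rook-2)
Next rejected bid: €72 (not a price — pay-as-bid).
Each winning unit pays its own bid.
Revenue = 81 + 81 + 80 = €242.

Total revenue: €242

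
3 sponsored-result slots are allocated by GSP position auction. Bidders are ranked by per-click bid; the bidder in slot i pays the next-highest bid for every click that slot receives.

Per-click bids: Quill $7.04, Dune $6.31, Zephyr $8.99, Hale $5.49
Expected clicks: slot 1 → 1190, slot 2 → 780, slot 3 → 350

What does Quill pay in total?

Quill pays $4921.80

Sorting advertisers: $8.99 (Zephyr) > $7.04 (Quill) > $6.31 (Dune) > $5.49 (Hale)
Quill holds slot 2 → pays next bid $6.31 × 780 clicks = $4921.80.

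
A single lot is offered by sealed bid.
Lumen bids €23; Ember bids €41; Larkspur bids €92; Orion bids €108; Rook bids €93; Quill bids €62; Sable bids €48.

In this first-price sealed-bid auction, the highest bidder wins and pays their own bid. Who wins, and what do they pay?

Bids ranked: 108 (Orion) > 93 (Rook) > 92 (Larkspur) > 62 (Quill) > 48 (Sable) > 41 (Ember) > …
First-price: Orion pays what they bid, €108.

Orion pays €108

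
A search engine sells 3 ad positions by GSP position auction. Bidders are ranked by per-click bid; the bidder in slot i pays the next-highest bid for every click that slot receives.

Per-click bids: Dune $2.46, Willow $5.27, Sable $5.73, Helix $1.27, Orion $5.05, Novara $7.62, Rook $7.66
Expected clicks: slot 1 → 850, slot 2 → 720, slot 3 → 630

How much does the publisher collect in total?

Per-click bids in order: $7.66 (Rook) > $7.62 (Novara) > $5.73 (Sable) > $5.27 (Willow) > …
Slot 1: Rook pays $7.62 × 850 = $6477.00
Slot 2: Novara pays $5.73 × 720 = $4125.60
Slot 3: Sable pays $5.27 × 630 = $3320.10
Total = $13922.70

Total revenue: $13922.70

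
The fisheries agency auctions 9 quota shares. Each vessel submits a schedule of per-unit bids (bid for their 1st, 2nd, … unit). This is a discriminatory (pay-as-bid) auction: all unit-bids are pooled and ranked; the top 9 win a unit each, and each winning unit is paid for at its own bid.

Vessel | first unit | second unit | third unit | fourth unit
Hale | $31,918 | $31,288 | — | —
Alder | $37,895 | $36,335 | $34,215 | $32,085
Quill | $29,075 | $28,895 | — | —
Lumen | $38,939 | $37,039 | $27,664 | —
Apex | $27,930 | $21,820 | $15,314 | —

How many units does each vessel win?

Merging the schedules and taking the best 9: 38,939 (Lumen-1), 37,895 (Alder-1), 37,039 (Lumen-2), 36,335 (Alder-2), 34,215 (Alder-3), 32,085 (Alder-4), 31,918 (Hale-1), 31,288 (Hale-2), 29,075 (Quill-1)
Next rejected bid: $28,895 (not a price — pay-as-bid).
Allocation: Alder 4, Hale 2, Lumen 2, Quill 1.

Alder 4, Hale 2, Lumen 2, Quill 1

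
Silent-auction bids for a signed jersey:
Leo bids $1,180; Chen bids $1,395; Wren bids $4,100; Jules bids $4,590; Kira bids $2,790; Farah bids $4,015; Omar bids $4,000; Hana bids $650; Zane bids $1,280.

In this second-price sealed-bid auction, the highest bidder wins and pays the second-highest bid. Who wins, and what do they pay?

Bids in order: 4,590 (Jules) > 4,100 (Wren) > 4,015 (Farah) > 4,000 (Omar) > 2,790 (Kira) > 1,395 (Chen) > …
Jules is highest; pays the second-highest bid, $4,100.

Jules pays $4,100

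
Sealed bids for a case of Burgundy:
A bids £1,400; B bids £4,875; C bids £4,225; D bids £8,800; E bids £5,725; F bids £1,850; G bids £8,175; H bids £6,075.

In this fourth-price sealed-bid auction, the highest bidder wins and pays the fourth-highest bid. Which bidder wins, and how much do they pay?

Fourth-price sealed-bid auction: the highest bidder wins and pays the fourth-highest bid.
Bids in order: 8,800 (D) > 8,175 (G) > 6,075 (H) > 5,725 (E) > 4,875 (B) > 4,225 (C) > …
D wins; payment is bid #4 in the ranking = £5,725.

D pays £5,725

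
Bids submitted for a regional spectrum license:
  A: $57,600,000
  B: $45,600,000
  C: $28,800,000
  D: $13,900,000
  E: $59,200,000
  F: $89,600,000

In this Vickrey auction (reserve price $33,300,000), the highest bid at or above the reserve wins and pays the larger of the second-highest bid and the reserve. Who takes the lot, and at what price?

Bids in order: 89,600,000 (F) > 59,200,000 (E) > 57,600,000 (A) > 45,600,000 (B) > 28,800,000 (C) > 13,900,000 (D)
Highest eligible bid: F at $89,600,000.
max(second-highest $59,200,000, reserve $33,300,000) = $59,200,000; the reserve does not bind.

F pays $59,200,000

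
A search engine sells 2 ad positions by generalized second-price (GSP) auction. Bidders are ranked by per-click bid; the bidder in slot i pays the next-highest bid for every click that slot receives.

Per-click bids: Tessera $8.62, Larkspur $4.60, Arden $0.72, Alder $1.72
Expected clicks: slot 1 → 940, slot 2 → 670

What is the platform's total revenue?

Total revenue: $5476.40

Sorting advertisers: $8.62 (Tessera) > $4.60 (Larkspur) > $1.72 (Alder) > …
Slot 1: Tessera pays $4.60 × 940 = $4324.00
Slot 2: Larkspur pays $1.72 × 670 = $1152.40
Total = $5476.40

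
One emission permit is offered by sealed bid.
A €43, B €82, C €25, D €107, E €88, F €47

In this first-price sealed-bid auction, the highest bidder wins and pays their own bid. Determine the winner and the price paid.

D pays €107

First-price sealed-bid auction: the highest bidder wins and pays their own bid.
Sorting bids: 107 (D) > 88 (E) > 82 (B) > 47 (F) > 43 (A) > 25 (C)
First-price: D pays what they bid, €107.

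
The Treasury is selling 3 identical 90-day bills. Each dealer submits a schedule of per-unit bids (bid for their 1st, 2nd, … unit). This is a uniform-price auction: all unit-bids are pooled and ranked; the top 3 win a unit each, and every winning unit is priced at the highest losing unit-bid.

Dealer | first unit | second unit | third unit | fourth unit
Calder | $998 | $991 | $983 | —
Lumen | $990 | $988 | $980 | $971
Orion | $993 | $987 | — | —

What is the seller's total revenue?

All unit-bids, highest first — top 3: 998 (Calder-1), 993 (Orion-1), 991 (Calder-2)
The (k+1)-th unit-bid is $990.
Allocation: Calder 2, Orion 1. Every unit priced at $990.
Revenue = 3 × 990 = $2,970.

Total revenue: $2,970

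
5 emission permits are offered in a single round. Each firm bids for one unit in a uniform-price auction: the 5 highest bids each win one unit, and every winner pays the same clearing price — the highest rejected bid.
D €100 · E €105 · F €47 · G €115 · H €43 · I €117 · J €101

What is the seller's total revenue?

Bids ranked high→low: 117 (I), 115 (G), 105 (E), 101 (J), 100 (D), 47 (F), 43 (H)
The 5 highest are I, G, E, J, D.
Highest unsuccessful bid: €47 → clearing price.
Total revenue = 5 × €47 = €235.

Total revenue: €235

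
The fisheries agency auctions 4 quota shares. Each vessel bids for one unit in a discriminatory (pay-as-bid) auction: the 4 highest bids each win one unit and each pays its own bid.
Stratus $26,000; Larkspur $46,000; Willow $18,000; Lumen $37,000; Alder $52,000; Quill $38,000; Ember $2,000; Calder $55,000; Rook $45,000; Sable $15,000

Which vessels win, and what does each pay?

Ordering the bids: 55,000 (Calder), 52,000 (Alder), 46,000 (Larkspur), 45,000 (Rook), 38,000 (Quill), 37,000 (Lumen), …
Winners (4 units): Calder, Alder, Larkspur, Rook.
Each winner pays its own bid: Calder $55,000, Alder $52,000, Larkspur $46,000, Rook $45,000.

Calder $55,000, Alder $52,000, Larkspur $46,000, Rook $45,000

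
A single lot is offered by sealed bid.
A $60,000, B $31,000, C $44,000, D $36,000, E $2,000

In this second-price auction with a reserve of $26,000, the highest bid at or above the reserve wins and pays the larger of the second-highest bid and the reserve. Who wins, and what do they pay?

A pays $44,000

Bids in order: 60,000 (A) > 44,000 (C) > 36,000 (D) > 31,000 (B) > 2,000 (E)
A has the top bid at or above the reserve ($60,000).
max(second-highest $44,000, reserve $26,000) = $44,000; the reserve does not bind.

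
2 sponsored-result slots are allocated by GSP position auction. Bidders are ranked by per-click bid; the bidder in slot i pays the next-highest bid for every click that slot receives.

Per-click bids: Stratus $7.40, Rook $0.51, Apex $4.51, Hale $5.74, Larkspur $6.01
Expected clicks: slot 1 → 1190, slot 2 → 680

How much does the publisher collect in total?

Ranked by bid: $7.40 (Stratus) > $6.01 (Larkspur) > $5.74 (Hale) > …
Slot 1: Stratus pays $6.01 × 1190 = $7151.90
Slot 2: Larkspur pays $5.74 × 680 = $3903.20
Total = $11055.10

Total revenue: $11055.10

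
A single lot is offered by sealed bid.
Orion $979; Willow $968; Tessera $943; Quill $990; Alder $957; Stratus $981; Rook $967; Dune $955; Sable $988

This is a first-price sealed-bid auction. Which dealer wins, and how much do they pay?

Rule: the highest bidder wins and pays their own bid.
Sorting bids: 990 (Quill) > 988 (Sable) > 981 (Stratus) > 979 (Orion) > 968 (Willow) > 967 (Rook) > …
First-price: Quill pays what they bid, $990.

Quill pays $990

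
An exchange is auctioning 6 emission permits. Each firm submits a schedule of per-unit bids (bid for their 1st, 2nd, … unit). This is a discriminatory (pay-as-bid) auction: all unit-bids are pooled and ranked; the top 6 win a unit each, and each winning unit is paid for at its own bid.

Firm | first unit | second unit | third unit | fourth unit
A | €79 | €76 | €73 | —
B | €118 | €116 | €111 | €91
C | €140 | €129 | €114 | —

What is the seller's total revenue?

Pooled unit-bids ranked (top 6): 140 (C-1), 129 (C-2), 118 (B-1), 116 (B-2), 114 (C-3), 111 (B-3)
Next rejected bid: €91 (not a price — pay-as-bid).
Each winning unit pays its own bid.
Revenue = 140 + 129 + 118 + 116 + 114 + 111 = €728.

Total revenue: €728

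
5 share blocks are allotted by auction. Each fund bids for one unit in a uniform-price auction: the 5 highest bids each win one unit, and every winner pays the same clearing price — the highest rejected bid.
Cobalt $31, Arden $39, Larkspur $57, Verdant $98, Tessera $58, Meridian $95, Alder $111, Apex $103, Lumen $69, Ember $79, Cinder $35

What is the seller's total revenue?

Total revenue: $345

Sorting: 111 (Alder), 103 (Apex), 98 (Verdant), 95 (Meridian), 79 (Ember), 69 (Lumen), 58 (Tessera), …
Top 5: Alder, Apex, Verdant, Meridian, Ember.
First losing bid is Lumen's $69, which sets the uniform price.
Total revenue = 5 × $69 = $345.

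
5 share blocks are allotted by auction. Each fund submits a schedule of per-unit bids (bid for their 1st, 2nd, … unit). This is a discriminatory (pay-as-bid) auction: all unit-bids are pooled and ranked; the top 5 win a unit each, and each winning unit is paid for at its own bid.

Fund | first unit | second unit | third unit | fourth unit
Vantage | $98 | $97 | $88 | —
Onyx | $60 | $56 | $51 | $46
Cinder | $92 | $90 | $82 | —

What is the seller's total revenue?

Total revenue: $465

All unit-bids, highest first — top 5: 98 (Vantage-1), 97 (Vantage-2), 92 (Cinder-1), 90 (Cinder-2), 88 (Vantage-3)
Next rejected bid: $82 (not a price — pay-as-bid).
Each winning unit pays its own bid.
Revenue = 98 + 97 + 92 + 90 + 88 = $465.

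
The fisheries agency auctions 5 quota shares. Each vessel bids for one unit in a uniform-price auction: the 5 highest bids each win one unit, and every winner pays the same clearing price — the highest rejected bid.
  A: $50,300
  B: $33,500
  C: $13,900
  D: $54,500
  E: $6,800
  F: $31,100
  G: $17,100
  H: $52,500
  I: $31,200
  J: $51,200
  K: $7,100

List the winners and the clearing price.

D, H, J, A, B; each pays $31,200

Bids ranked high→low: 54,500 (D), 52,500 (H), 51,200 (J), 50,300 (A), 33,500 (B), 31,200 (I), 31,100 (F), …
Winners (5 units): D, H, J, A, B.
First losing bid is I's $31,200, which sets the uniform price.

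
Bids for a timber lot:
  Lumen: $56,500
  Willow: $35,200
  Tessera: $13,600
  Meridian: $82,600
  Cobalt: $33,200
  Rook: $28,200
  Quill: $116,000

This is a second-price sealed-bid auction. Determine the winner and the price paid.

Quill pays $82,600

Bids ranked: 116,000 (Quill) > 82,600 (Meridian) > 56,500 (Lumen) > 35,200 (Willow) > 33,200 (Cobalt) > 28,200 (Rook) > …
Quill wins with the highest bid; price is set by the runner-up at $82,600.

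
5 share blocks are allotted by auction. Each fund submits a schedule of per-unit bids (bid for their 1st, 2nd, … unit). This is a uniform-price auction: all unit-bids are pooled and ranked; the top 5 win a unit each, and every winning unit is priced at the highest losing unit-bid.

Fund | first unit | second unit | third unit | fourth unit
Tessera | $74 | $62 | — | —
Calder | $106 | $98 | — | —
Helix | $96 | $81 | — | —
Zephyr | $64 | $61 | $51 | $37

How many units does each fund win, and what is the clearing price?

Calder 2, Helix 2, Tessera 1; clearing price $64

Merging the schedules and taking the best 5: 106 (Calder-1), 98 (Calder-2), 96 (Helix-1), 81 (Helix-2), 74 (Tessera-1)
The (k+1)-th unit-bid is $64.
Allocation: Calder 2, Helix 2, Tessera 1.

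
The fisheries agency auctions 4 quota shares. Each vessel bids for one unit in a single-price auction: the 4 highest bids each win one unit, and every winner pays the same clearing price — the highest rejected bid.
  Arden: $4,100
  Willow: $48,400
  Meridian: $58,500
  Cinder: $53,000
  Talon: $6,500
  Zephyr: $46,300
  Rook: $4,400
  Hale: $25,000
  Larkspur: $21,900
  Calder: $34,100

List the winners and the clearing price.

Sorting: 58,500 (Meridian), 53,000 (Cinder), 48,400 (Willow), 46,300 (Zephyr), 34,100 (Calder), 25,000 (Hale), …
Winners (4 units): Meridian, Cinder, Willow, Zephyr.
Clearing price = highest rejected bid = $34,100.

Meridian, Cinder, Willow, Zephyr; each pays $34,100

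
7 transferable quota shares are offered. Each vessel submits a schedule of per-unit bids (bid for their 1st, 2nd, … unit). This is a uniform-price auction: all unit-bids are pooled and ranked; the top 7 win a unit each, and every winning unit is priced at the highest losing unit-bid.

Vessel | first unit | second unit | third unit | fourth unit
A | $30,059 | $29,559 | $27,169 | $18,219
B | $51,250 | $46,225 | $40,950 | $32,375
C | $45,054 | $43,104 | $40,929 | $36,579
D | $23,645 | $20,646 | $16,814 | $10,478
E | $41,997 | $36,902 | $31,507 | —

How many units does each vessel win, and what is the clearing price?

Merging the schedules and taking the best 7: 51,250 (B-1), 46,225 (B-2), 45,054 (C-1), 43,104 (C-2), 41,997 (E-1), 40,950 (B-3), 40,929 (C-3)
The (k+1)-th unit-bid is $36,902.
Allocation: B 3, C 3, E 1.

B 3, C 3, E 1; clearing price $36,902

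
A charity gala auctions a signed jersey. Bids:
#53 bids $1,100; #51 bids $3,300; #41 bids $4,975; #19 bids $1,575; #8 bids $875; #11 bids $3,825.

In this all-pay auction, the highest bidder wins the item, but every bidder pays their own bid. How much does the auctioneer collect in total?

Total revenue: $15,650

Sorting bids: 4,975 (#41) > 3,825 (#11) > 3,300 (#51) > 1,575 (#19) > 1,100 (#53) > 875 (#8)
#41 wins with the top bid; all bids are sunk regardless.
Every bidder forfeits their bid regardless of winning.
Revenue = 1,100 + 3,300 + 4,975 + 1,575 + 875 + 3,825 = $15,650.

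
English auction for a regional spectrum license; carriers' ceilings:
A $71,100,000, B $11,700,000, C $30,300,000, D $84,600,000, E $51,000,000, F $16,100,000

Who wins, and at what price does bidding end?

D wins at $71,100,000

Limits in order: 84,600,000 (D) > 71,100,000 (A) > 51,000,000 (E) > 30,300,000 (C) > 16,100,000 (F) > 11,700,000 (B)
Once the price passes $71,100,000, only D is left; the hammer falls at A's limit of $71,100,000.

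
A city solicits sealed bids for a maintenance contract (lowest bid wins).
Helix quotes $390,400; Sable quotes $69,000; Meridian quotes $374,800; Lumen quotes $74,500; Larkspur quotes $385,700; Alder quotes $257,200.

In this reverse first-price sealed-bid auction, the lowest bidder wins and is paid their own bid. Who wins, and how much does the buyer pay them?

Bids in order: 69,000 (Sable) < 74,500 (Lumen) < 257,200 (Alder) < 374,800 (Meridian) < 385,700 (Larkspur) < 390,400 (Helix)
Sable is lowest → is paid own bid, $69,000.

Sable is paid $69,000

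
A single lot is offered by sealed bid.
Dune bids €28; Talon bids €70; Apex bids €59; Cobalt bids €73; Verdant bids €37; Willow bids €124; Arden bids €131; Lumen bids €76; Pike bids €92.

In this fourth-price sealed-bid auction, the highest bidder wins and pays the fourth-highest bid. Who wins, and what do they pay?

Arden pays €76

Fourth-price sealed-bid auction: the highest bidder wins and pays the fourth-highest bid.
Bids ranked: 131 (Arden) > 124 (Willow) > 92 (Pike) > 76 (Lumen) > 73 (Cobalt) > 70 (Talon) > …
Arden is highest; pays the fourth-highest bid, €76.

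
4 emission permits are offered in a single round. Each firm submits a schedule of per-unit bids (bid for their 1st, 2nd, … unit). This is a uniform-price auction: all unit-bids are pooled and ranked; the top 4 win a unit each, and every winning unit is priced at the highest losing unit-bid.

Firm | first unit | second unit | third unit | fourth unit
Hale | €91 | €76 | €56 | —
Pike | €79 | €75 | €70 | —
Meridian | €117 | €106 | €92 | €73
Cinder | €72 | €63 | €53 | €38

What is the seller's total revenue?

Pooled unit-bids ranked (top 4): 117 (Meridian-1), 106 (Meridian-2), 92 (Meridian-3), 91 (Hale-1)
First bid not allocated: €79.
Allocation: Hale 1, Meridian 3. Every unit priced at €79.
Revenue = 4 × 79 = €316.

Total revenue: €316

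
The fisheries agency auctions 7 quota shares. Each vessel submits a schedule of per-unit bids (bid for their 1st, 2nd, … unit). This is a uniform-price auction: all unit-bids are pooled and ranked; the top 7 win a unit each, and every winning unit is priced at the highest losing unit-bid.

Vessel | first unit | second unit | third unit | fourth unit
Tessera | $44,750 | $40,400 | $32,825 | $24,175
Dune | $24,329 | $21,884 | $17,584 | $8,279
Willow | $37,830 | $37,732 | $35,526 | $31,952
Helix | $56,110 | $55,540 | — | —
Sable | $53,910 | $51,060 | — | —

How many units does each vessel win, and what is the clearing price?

Helix 2, Sable 2, Tessera 2, Willow 1; clearing price $37,732

Pooled unit-bids ranked (top 7): 56,110 (Helix-1), 55,540 (Helix-2), 53,910 (Sable-1), 51,060 (Sable-2), 44,750 (Tessera-1), 40,400 (Tessera-2), 37,830 (Willow-1)
First bid not allocated: $37,732.
Allocation: Helix 2, Sable 2, Tessera 2, Willow 1.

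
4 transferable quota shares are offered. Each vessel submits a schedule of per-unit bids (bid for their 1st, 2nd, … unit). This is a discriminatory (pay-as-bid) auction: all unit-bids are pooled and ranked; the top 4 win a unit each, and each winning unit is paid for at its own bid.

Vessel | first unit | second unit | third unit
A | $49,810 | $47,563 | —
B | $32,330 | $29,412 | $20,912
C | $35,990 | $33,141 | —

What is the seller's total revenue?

Total revenue: $166,504

Pooled unit-bids ranked (top 4): 49,810 (A-1), 47,563 (A-2), 35,990 (C-1), 33,141 (C-2)
Next rejected bid: $32,330 (not a price — pay-as-bid).
Each winning unit pays its own bid.
Revenue = 49,810 + 47,563 + 35,990 + 33,141 = $166,504.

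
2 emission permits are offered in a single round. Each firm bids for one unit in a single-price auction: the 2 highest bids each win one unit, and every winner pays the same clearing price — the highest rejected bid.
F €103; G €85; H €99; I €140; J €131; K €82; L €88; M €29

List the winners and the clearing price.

Bids ranked high→low: 140 (I), 131 (J), 103 (F), 99 (H), …
Winners (2 units): I, J.
Highest unsuccessful bid: €103 → clearing price.

I, J; each pays €103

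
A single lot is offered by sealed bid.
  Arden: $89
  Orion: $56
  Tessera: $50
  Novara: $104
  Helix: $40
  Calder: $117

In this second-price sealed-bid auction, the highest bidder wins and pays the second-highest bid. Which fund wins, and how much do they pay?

Calder pays $104

Bids ranked: 117 (Calder) > 104 (Novara) > 89 (Arden) > 56 (Orion) > 50 (Tessera) > 40 (Helix)
Calder is highest; pays the second-highest bid, $104.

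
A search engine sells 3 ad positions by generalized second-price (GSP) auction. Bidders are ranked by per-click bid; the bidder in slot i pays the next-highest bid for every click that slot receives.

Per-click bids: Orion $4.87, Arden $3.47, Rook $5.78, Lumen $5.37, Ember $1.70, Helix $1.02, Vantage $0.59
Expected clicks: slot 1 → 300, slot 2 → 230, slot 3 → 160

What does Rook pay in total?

Rook pays $1611.00

Sorting advertisers: $5.78 (Rook) > $5.37 (Lumen) > $4.87 (Orion) > $3.47 (Arden) > …
Rook holds slot 1 → pays next bid $5.37 × 300 clicks = $1611.00.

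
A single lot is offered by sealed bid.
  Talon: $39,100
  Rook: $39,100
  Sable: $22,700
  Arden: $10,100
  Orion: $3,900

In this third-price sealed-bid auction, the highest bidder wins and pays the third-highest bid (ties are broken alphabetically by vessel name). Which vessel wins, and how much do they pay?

Rook pays $22,700

Sorting bids: 39,100 (Rook) > 39,100 (Talon) > 22,700 (Sable) > 10,100 (Arden) > 3,900 (Orion)
Tie at $39,100 → Rook wins by tie-break.
Rook wins; payment is bid #3 in the ranking = $22,700.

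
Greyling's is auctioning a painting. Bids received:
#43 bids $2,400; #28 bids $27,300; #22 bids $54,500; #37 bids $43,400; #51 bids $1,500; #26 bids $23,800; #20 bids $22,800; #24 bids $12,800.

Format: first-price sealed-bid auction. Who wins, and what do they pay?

Bids in order: 54,500 (#22) > 43,400 (#37) > 27,300 (#28) > 23,800 (#26) > 22,800 (#20) > 12,800 (#24) > …
First-price: #22 pays what they bid, $54,500.

#22 pays $54,500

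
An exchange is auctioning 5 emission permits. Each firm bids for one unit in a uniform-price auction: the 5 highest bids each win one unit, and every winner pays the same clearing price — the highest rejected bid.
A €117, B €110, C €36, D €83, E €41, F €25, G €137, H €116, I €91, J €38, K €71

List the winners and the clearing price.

Bids ranked high→low: 137 (G), 117 (A), 116 (H), 110 (B), 91 (I), 83 (D), 71 (K), …
Top 5: G, A, H, B, I.
Clearing price = highest rejected bid = €83.

G, A, H, B, I; each pays €83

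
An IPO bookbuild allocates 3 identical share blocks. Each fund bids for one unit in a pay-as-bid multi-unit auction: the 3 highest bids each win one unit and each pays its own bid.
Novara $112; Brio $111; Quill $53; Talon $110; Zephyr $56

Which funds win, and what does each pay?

Novara $112, Brio $111, Talon $110

Ordering the bids: 112 (Novara), 111 (Brio), 110 (Talon), 56 (Zephyr), 53 (Quill)
Top 3: Novara, Brio, Talon.
Each winner pays its own bid: Novara $112, Brio $111, Talon $110.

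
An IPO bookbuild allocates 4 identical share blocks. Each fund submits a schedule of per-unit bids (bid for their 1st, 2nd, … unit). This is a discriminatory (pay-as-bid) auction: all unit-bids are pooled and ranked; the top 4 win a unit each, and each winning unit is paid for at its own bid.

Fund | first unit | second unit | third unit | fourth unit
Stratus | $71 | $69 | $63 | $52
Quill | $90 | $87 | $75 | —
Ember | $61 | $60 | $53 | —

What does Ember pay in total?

All unit-bids, highest first — top 4: 90 (Quill-1), 87 (Quill-2), 75 (Quill-3), 71 (Stratus-1)
Next rejected bid: $69 (not a price — pay-as-bid).
Ember wins no units.

Ember pays $0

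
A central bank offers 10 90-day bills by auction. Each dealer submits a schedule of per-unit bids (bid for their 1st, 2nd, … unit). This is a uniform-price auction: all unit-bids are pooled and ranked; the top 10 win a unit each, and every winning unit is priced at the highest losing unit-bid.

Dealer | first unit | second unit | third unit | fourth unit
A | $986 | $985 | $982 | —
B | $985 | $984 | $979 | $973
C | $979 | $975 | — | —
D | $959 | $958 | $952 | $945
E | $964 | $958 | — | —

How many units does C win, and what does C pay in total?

Pooled unit-bids ranked (top 10): 986 (A-1), 985 (A-2), 985 (B-1), 984 (B-2), 982 (A-3), 979 (B-3), 979 (C-1), 975 (C-2), 973 (B-4), 964 (E-1)
First bid not allocated: $959.
C wins 2 unit(s) at $959 each.

C: 2 units, pays $1,918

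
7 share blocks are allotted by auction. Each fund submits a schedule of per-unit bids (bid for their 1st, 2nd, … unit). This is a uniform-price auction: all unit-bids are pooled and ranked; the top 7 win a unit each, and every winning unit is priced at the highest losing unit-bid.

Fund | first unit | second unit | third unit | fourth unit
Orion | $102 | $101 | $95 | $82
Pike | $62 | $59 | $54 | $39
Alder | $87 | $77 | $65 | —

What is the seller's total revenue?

Pooled unit-bids ranked (top 7): 102 (Orion-1), 101 (Orion-2), 95 (Orion-3), 87 (Alder-1), 82 (Orion-4), 77 (Alder-2), 65 (Alder-3)
Highest rejected unit-bid = $62.
Allocation: Alder 3, Orion 4. Every unit priced at $62.
Revenue = 7 × 62 = $434.

Total revenue: $434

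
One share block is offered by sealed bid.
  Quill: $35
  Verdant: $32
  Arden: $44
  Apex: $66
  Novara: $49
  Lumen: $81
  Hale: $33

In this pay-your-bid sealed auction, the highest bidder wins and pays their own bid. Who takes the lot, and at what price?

Bids in order: 81 (Lumen) > 66 (Apex) > 49 (Novara) > 44 (Arden) > 35 (Quill) > 33 (Hale) > …
Lumen is highest → pays own bid, $81.

Lumen pays $81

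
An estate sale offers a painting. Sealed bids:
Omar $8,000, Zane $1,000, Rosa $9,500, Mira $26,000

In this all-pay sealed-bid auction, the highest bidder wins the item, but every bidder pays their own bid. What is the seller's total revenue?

Rule: the highest bidder wins the item, but every bidder pays their own bid.
Bids ranked: 26,000 (Mira) > 9,500 (Rosa) > 8,000 (Omar) > 1,000 (Zane)
Every bidder forfeits their bid regardless of winning.
Revenue = 8,000 + 1,000 + 9,500 + 26,000 = $44,500.

Total revenue: $44,500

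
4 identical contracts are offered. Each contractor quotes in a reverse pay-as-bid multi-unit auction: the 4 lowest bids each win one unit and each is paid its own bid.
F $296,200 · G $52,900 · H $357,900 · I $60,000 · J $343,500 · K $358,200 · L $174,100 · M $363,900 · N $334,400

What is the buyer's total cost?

Bids ranked low→high: 52,900 (G), 60,000 (I), 174,100 (L), 296,200 (F), 334,400 (N), 343,500 (J), …
The 4 lowest are G, I, L, F.
Total cost = 52,900 + 60,000 + 174,100 + 296,200 = $583,200.

Total cost: $583,200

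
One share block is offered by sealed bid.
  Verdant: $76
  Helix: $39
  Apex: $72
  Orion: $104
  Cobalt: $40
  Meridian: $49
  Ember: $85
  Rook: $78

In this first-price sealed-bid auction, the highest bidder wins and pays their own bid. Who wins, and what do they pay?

Orion pays $104

Bids ranked: 104 (Orion) > 85 (Ember) > 78 (Rook) > 76 (Verdant) > 72 (Apex) > 49 (Meridian) > …
Orion is highest → pays own bid, $104.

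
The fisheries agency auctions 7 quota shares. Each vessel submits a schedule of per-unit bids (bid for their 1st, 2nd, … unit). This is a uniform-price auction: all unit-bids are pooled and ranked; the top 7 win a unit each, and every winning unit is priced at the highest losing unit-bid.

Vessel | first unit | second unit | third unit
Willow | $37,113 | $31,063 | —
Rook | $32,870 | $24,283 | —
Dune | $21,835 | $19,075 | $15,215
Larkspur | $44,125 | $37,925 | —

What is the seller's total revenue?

Total revenue: $133,525

Pooled unit-bids ranked (top 7): 44,125 (Larkspur-1), 37,925 (Larkspur-2), 37,113 (Willow-1), 32,870 (Rook-1), 31,063 (Willow-2), 24,283 (Rook-2), 21,835 (Dune-1)
The (k+1)-th unit-bid is $19,075.
Allocation: Dune 1, Larkspur 2, Rook 2, Willow 2. Every unit priced at $19,075.
Revenue = 7 × 19,075 = $133,525.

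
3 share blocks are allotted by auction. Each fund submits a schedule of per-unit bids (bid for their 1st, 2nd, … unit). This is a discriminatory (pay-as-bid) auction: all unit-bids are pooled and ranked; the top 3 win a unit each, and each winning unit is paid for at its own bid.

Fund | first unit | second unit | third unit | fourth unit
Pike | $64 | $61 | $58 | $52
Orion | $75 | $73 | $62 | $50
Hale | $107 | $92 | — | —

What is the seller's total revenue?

Total revenue: $274

Merging the schedules and taking the best 3: 107 (Hale-1), 92 (Hale-2), 75 (Orion-1)
Next rejected bid: $73 (not a price — pay-as-bid).
Each winning unit pays its own bid.
Revenue = 107 + 92 + 75 = $274.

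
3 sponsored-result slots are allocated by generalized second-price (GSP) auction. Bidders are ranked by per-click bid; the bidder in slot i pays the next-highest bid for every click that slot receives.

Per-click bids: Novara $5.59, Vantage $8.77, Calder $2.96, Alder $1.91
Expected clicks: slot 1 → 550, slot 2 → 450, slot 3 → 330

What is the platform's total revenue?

Ranked by bid: $8.77 (Vantage) > $5.59 (Novara) > $2.96 (Calder) > $1.91 (Alder)
Slot 1: Vantage pays $5.59 × 550 = $3074.50
Slot 2: Novara pays $2.96 × 450 = $1332.00
Slot 3: Calder pays $1.91 × 330 = $630.30
Total = $5036.80

Total revenue: $5036.80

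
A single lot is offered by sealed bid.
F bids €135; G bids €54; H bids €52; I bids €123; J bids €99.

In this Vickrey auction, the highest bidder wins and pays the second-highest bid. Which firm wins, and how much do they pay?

F pays €123

Vickrey auction: the highest bidder wins and pays the second-highest bid.
Bids in order: 135 (F) > 123 (I) > 99 (J) > 54 (G) > 52 (H)
F wins with the highest bid; price is set by the runner-up at €123.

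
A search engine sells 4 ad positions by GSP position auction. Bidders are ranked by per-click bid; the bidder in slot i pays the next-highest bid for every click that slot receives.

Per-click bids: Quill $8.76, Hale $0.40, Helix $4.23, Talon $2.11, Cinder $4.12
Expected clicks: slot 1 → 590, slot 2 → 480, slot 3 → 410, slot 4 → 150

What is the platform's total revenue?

Sorting advertisers: $8.76 (Quill) > $4.23 (Helix) > $4.12 (Cinder) > $2.11 (Talon) > $0.40 (Hale)
Slot 1: Quill pays $4.23 × 590 = $2495.70
Slot 2: Helix pays $4.12 × 480 = $1977.60
Slot 3: Cinder pays $2.11 × 410 = $865.10
Slot 4: Talon pays $0.40 × 150 = $60.00
Total = $5398.40

Total revenue: $5398.40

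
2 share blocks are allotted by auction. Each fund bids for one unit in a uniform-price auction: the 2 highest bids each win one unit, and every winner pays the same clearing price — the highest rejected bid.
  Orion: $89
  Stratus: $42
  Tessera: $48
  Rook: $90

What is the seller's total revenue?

Bids ranked high→low: 90 (Rook), 89 (Orion), 48 (Tessera), 42 (Stratus)
Top 2: Rook, Orion.
Clearing price = highest rejected bid = $48.
Total revenue = 2 × $48 = $96.

Total revenue: $96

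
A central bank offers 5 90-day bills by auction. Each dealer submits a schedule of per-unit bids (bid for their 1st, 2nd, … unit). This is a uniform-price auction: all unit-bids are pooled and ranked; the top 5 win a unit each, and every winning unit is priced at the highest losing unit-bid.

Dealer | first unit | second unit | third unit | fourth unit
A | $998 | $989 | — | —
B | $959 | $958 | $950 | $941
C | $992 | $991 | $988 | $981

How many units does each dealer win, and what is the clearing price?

A 2, C 3; clearing price $981

Merging the schedules and taking the best 5: 998 (A-1), 992 (C-1), 991 (C-2), 989 (A-2), 988 (C-3)
First bid not allocated: $981.
Allocation: A 2, C 3.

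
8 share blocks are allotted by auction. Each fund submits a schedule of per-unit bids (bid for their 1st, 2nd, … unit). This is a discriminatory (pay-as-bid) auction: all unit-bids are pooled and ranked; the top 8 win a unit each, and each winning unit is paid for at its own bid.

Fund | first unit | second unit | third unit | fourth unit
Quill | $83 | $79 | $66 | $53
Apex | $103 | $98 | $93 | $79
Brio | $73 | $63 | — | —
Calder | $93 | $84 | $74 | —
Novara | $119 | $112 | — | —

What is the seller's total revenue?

Total revenue: $785

All unit-bids, highest first — top 8: 119 (Novara-1), 112 (Novara-2), 103 (Apex-1), 98 (Apex-2), 93 (Apex-3), 93 (Calder-1), 84 (Calder-2), 83 (Quill-1)
Next rejected bid: $79 (not a price — pay-as-bid).
Each winning unit pays its own bid.
Revenue = 119 + 112 + 103 + 98 + 93 + 93 + 84 + 83 = $785.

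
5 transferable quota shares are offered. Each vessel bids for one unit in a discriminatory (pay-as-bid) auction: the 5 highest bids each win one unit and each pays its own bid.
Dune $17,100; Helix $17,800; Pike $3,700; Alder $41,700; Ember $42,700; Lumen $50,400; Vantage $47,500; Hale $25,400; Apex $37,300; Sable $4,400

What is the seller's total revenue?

Sorting: 50,400 (Lumen), 47,500 (Vantage), 42,700 (Ember), 41,700 (Alder), 37,300 (Apex), 25,400 (Hale), 17,800 (Helix), …
Winners (5 units): Lumen, Vantage, Ember, Alder, Apex.
Total revenue = 50,400 + 47,500 + 42,700 + 41,700 + 37,300 = $219,600.

Total revenue: $219,600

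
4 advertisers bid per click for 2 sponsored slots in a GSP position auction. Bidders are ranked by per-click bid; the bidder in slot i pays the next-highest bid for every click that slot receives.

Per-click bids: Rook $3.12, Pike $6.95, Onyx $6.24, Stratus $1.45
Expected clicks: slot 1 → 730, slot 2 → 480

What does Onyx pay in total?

Onyx pays $1497.60

Per-click bids in order: $6.95 (Pike) > $6.24 (Onyx) > $3.12 (Rook) > …
Onyx holds slot 2 → pays next bid $3.12 × 480 clicks = $1497.60.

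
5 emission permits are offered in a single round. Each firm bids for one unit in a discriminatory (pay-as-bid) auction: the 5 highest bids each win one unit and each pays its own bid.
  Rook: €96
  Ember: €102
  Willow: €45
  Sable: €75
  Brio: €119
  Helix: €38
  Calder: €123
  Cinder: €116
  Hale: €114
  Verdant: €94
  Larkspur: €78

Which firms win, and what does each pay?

Ordering the bids: 123 (Calder), 119 (Brio), 116 (Cinder), 114 (Hale), 102 (Ember), 96 (Rook), 94 (Verdant), …
Winners (5 units): Calder, Brio, Cinder, Hale, Ember.
Each winner pays its own bid: Calder €123, Brio €119, Cinder €116, Hale €114, Ember €102.

Calder €123, Brio €119, Cinder €116, Hale €114, Ember €102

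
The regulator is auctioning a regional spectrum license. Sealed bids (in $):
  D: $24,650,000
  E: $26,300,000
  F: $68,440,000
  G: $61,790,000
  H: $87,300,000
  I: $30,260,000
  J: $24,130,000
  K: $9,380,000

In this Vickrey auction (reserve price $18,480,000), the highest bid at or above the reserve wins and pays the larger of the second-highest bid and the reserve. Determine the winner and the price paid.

Rule: the highest bid at or above the reserve wins and pays the larger of the second-highest bid and the reserve.
Bids ranked: 87,300,000 (H) > 68,440,000 (F) > 61,790,000 (G) > 30,260,000 (I) > 26,300,000 (E) > 24,650,000 (D) > …
H has the top bid at or above the reserve ($87,300,000).
Second-highest bid $68,440,000 exceeds the reserve $18,480,000 → payment $68,440,000.

H pays $68,440,000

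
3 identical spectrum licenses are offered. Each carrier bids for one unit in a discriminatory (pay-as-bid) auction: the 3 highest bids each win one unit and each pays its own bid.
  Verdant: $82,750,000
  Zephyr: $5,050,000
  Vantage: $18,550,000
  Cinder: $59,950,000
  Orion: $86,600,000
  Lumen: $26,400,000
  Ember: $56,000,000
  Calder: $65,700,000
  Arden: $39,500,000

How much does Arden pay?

Ordering the bids: 86,600,000 (Orion), 82,750,000 (Verdant), 65,700,000 (Calder), 59,950,000 (Cinder), 56,000,000 (Ember), …
Top 3: Orion, Verdant, Calder.
Arden does not win → $0.

Arden pays $0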